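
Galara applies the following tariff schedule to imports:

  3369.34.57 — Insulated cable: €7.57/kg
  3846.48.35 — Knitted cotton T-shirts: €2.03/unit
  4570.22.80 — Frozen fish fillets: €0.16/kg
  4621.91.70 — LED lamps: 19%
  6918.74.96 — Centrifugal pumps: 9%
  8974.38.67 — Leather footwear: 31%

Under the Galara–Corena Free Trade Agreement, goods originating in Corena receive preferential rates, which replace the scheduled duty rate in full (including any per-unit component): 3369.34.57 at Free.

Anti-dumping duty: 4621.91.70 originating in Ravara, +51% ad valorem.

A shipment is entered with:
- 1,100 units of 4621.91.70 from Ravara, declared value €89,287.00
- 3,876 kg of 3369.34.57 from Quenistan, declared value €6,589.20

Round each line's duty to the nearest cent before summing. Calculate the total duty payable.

€91,842.22

Line 1 (4621.91.70, Ravara, 1,100 units, €89,287.00):
Base rate for 4621.91.70 is 19%.
Additional duty on 4621.91.70 from Ravara: +51%. Applied ad valorem rate: 19% + 51% = 70%.
Duty = €89,287.00 × 70% = €62,500.90.
Line 2 (3369.34.57, Quenistan, 3,876 kg, €6,589.20):
Base rate for 3369.34.57 is €7.57/kg.
3369.34.57 has an FTA preferential rate, but origin Quenistan is not Corena; base rate stands.
Duty = 3,876 × €7.57 = €29,341.32.
Total = €62,500.90 + €29,341.32 = €91,842.22.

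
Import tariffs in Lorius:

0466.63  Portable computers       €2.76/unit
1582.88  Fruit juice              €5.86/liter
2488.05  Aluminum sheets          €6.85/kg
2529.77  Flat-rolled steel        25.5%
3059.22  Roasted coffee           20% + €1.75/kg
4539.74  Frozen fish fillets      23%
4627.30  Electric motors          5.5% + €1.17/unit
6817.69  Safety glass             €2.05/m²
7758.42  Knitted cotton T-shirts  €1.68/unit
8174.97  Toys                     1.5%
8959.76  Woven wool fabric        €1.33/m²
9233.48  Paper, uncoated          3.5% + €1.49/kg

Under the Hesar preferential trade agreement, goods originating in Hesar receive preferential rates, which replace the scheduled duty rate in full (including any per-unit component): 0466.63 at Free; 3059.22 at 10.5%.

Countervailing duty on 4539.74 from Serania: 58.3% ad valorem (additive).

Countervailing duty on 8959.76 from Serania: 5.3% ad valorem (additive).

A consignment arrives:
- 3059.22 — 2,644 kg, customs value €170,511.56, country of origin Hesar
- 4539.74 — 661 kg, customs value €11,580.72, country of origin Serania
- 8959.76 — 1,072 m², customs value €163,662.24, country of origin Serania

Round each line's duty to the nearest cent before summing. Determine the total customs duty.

Line 1 (3059.22, Hesar, 2,644 kg, €170,511.56):
Base rate for 3059.22 is 20% + €1.75/kg.
Origin Hesar qualifies under the Lorius–Hesar agreement and 3059.22 is covered: preferential rate 10.5% applies instead.
Duty = €170,511.56 × 10.5% = €17,903.71.
Line 2 (4539.74, Serania, 661 kg, €11,580.72):
Base rate for 4539.74 is 23%.
Additional duty on 4539.74 from Serania: +58.3%. Applied ad valorem rate: 23% + 58.3% = 81.3%.
Duty = €11,580.72 × 81.3% = €9,415.13.
Line 3 (8959.76, Serania, 1,072 m², €163,662.24):
Base rate for 8959.76 is €1.33/m².
Additional duty on 8959.76 from Serania: +5.3% ad valorem. Applied ad valorem rate = 5.3%.
Duty = €163,662.24 × 5.3% + 1,072 × €1.33 = €10,099.86.
Total = €17,903.71 + €9,415.13 + €10,099.86 = €37,418.70.

€37,418.70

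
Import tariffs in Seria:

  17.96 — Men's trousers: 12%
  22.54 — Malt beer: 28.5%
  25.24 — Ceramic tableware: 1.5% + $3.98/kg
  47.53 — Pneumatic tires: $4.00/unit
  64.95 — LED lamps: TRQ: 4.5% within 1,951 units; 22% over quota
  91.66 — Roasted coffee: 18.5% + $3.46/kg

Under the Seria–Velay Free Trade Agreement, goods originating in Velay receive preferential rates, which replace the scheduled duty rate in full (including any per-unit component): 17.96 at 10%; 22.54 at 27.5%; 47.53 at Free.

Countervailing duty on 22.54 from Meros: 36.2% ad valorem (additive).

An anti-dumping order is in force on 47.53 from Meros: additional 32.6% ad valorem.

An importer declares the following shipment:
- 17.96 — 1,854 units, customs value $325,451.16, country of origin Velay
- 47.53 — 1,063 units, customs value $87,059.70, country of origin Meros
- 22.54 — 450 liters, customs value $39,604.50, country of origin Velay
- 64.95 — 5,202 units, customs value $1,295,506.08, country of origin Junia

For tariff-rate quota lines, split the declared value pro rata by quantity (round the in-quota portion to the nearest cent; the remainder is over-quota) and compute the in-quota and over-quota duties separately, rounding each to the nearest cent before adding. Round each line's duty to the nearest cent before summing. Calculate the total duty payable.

$276,052.68

Line 1 (17.96, Velay, 1,854 units, $325,451.16):
Base rate for 17.96 is 12%.
Origin Velay qualifies under the Seria–Velay agreement and 17.96 is covered: preferential rate 10% applies instead.
Duty = $325,451.16 × 10% = $32,545.12.
Line 2 (47.53, Meros, 1,063 units, $87,059.70):
Base rate for 47.53 is $4.00/unit.
47.53 has an FTA preferential rate, but origin Meros is not Velay; base rate stands.
Additional duty on 47.53 from Meros: +32.6% ad valorem. Applied ad valorem rate = 32.6%.
Duty = $87,059.70 × 32.6% + 1,063 × $4.00 = $32,633.46.
Line 3 (22.54, Velay, 450 liters, $39,604.50):
Base rate for 22.54 is 28.5%.
Origin Velay qualifies under the Seria–Velay agreement and 22.54 is covered: preferential rate 27.5% applies instead.
The additional-duty order on 22.54 targets Meros, not Velay; it does not apply.
Duty = $39,604.50 × 27.5% = $10,891.24.
Line 4 (64.95, Junia, 5,202 units, $1,295,506.08):
Code 64.95 is under a tariff-rate quota (threshold 1,951 units). In-quota: 1,951 units at 4.5%; over-quota: 3,251 units at 22%.
Pro-rata value split: in-quota = $1,295,506.08 × 1,951/5,202 = $485,877.04; over-quota = $1,295,506.08 − $485,877.04 = $809,629.04.
In-quota duty = $485,877.04 × 4.5% = $21,864.47. Over-quota duty = $809,629.04 × 22% = $178,118.39.
Line duty = $21,864.47 + $178,118.39 = $199,982.86.
Total = $32,545.12 + $32,633.46 + $10,891.24 + $199,982.86 = $276,052.68.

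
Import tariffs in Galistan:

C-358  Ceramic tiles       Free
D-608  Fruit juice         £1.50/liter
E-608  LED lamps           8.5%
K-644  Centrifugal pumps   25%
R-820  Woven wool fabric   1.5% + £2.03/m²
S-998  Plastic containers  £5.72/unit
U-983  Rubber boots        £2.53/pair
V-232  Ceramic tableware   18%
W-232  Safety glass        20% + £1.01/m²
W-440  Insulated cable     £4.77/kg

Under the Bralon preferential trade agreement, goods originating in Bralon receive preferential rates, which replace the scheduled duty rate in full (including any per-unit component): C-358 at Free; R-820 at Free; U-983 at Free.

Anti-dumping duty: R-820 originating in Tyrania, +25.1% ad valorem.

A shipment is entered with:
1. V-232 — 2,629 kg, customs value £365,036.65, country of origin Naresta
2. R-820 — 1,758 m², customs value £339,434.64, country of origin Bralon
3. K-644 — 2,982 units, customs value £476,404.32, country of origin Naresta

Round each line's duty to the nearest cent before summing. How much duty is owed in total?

£184,807.68

Line 1 (V-232, Naresta, 2,629 kg, £365,036.65):
Base rate for V-232 is 18%.
Duty = £365,036.65 × 18% = £65,706.60.
Line 2 (R-820, Bralon, 1,758 m², £339,434.64):
Base rate for R-820 is 1.5% + £2.03/m².
Origin Bralon qualifies under the Galistan–Bralon agreement and R-820 is covered: preferential rate Free applies instead.
The additional-duty order on R-820 targets Tyrania, not Bralon; it does not apply.
Duty = £339,434.64 × 0% = £0.00.
Line 3 (K-644, Naresta, 2,982 units, £476,404.32):
Base rate for K-644 is 25%.
Duty = £476,404.32 × 25% = £119,101.08.
Total = £65,706.60 + £0.00 + £119,101.08 = £184,807.68.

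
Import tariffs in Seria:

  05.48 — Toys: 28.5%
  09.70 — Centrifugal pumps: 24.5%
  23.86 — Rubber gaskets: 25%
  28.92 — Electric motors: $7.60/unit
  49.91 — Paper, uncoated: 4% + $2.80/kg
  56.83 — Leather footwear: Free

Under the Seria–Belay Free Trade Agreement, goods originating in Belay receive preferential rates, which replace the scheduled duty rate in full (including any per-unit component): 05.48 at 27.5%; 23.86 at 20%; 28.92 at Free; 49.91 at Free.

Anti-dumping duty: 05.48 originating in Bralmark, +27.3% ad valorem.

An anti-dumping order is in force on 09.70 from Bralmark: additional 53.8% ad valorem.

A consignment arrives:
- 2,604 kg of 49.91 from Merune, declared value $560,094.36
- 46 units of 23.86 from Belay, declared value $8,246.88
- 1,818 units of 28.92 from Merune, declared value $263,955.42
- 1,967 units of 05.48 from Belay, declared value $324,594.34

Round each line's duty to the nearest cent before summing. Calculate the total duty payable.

$134,424.59

Line 1 (49.91, Merune, 2,604 kg, $560,094.36):
Base rate for 49.91 is 4% + $2.80/kg.
49.91 has an FTA preferential rate, but origin Merune is not Belay; base rate stands.
Duty = $560,094.36 × 4% + 2,604 × $2.80 = $29,694.97.
Line 2 (23.86, Belay, 46 units, $8,246.88):
Base rate for 23.86 is 25%.
Origin Belay qualifies under the Seria–Belay agreement and 23.86 is covered: preferential rate 20% applies instead.
Duty = $8,246.88 × 20% = $1,649.38.
Line 3 (28.92, Merune, 1,818 units, $263,955.42):
Base rate for 28.92 is $7.60/unit.
28.92 has an FTA preferential rate, but origin Merune is not Belay; base rate stands.
Duty = 1,818 × $7.60 = $13,816.80.
Line 4 (05.48, Belay, 1,967 units, $324,594.34):
Base rate for 05.48 is 28.5%.
Origin Belay qualifies under the Seria–Belay agreement and 05.48 is covered: preferential rate 27.5% applies instead.
The additional-duty order on 05.48 targets Bralmark, not Belay; it does not apply.
Duty = $324,594.34 × 27.5% = $89,263.44.
Total = $29,694.97 + $1,649.38 + $13,816.80 + $89,263.44 = $134,424.59.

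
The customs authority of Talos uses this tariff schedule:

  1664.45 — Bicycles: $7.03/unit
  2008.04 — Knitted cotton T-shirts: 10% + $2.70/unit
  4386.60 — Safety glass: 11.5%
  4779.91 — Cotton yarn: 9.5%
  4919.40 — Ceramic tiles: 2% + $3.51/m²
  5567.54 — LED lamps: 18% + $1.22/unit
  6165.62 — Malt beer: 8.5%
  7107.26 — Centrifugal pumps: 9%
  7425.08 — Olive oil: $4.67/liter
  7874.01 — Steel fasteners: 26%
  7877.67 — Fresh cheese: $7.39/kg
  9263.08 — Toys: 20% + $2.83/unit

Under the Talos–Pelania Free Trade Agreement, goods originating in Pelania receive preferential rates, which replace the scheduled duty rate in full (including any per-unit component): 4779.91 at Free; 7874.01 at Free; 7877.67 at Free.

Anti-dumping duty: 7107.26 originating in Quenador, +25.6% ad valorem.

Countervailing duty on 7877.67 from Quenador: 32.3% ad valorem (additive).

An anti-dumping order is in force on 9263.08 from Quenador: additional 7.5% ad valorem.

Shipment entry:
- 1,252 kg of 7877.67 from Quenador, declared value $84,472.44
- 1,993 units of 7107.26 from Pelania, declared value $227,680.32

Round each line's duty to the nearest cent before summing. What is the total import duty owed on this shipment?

$57,028.11

Line 1 (7877.67, Quenador, 1,252 kg, $84,472.44):
Base rate for 7877.67 is $7.39/kg.
7877.67 has an FTA preferential rate, but origin Quenador is not Pelania; base rate stands.
Additional duty on 7877.67 from Quenador: +32.3% ad valorem. Applied ad valorem rate = 32.3%.
Duty = $84,472.44 × 32.3% + 1,252 × $7.39 = $36,536.88.
Line 2 (7107.26, Pelania, 1,993 units, $227,680.32):
Base rate for 7107.26 is 9%.
Origin Pelania is the FTA partner but 7107.26 is not on the preference list; base rate stands.
The additional-duty order on 7107.26 targets Quenador, not Pelania; it does not apply.
Duty = $227,680.32 × 9% = $20,491.23.
Total = $36,536.88 + $20,491.23 = $57,028.11.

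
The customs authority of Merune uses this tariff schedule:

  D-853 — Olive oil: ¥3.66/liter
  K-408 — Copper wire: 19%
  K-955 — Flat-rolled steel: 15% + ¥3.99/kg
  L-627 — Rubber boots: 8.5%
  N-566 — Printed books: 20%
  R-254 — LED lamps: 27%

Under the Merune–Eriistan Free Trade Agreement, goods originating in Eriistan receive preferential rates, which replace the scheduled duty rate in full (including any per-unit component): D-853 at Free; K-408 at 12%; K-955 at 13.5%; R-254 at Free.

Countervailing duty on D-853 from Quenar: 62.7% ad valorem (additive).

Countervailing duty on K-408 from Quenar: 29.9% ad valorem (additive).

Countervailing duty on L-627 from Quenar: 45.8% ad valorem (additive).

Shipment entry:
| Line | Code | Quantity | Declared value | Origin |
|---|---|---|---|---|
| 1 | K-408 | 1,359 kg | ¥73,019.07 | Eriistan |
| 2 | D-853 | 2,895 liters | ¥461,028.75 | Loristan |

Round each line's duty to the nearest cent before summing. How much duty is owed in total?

¥19,357.99

Line 1 (K-408, Eriistan, 1,359 kg, ¥73,019.07):
Base rate for K-408 is 19%.
Origin Eriistan qualifies under the Merune–Eriistan agreement and K-408 is covered: preferential rate 12% applies instead.
The additional-duty order on K-408 targets Quenar, not Eriistan; it does not apply.
Duty = ¥73,019.07 × 12% = ¥8,762.29.
Line 2 (D-853, Loristan, 2,895 liters, ¥461,028.75):
Base rate for D-853 is ¥3.66/liter.
D-853 has an FTA preferential rate, but origin Loristan is not Eriistan; base rate stands.
The additional-duty order on D-853 targets Quenar, not Loristan; it does not apply.
Duty = 2,895 × ¥3.66 = ¥10,595.70.
Total = ¥8,762.29 + ¥10,595.70 = ¥19,357.99.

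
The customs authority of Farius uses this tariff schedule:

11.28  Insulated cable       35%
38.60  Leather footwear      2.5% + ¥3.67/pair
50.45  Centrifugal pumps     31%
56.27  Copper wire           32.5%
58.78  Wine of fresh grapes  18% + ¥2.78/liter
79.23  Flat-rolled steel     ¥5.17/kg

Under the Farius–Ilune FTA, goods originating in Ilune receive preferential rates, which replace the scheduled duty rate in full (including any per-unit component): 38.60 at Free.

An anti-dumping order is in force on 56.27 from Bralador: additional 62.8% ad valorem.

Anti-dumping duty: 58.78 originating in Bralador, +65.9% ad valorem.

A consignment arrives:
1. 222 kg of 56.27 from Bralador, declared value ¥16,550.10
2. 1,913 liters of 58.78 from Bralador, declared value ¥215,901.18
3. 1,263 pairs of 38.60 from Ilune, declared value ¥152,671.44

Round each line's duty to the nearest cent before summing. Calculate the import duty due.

Line 1 (56.27, Bralador, 222 kg, ¥16,550.10):
Base rate for 56.27 is 32.5%.
Additional duty on 56.27 from Bralador: +62.8%. Applied ad valorem rate: 32.5% + 62.8% = 95.3%.
Duty = ¥16,550.10 × 95.3% = ¥15,772.25.
Line 2 (58.78, Bralador, 1,913 liters, ¥215,901.18):
Base rate for 58.78 is 18% + ¥2.78/liter.
Additional duty on 58.78 from Bralador: +65.9%. Applied ad valorem rate: 18% + 65.9% = 83.9%.
Duty = ¥215,901.18 × 83.9% + 1,913 × ¥2.78 = ¥186,459.23.
Line 3 (38.60, Ilune, 1,263 pairs, ¥152,671.44):
Base rate for 38.60 is 2.5% + ¥3.67/pair.
Origin Ilune qualifies under the Farius–Ilune agreement and 38.60 is covered: preferential rate Free applies instead.
Duty = ¥152,671.44 × 0% = ¥0.00.
Total = ¥15,772.25 + ¥186,459.23 + ¥0.00 = ¥202,231.48.

¥202,231.48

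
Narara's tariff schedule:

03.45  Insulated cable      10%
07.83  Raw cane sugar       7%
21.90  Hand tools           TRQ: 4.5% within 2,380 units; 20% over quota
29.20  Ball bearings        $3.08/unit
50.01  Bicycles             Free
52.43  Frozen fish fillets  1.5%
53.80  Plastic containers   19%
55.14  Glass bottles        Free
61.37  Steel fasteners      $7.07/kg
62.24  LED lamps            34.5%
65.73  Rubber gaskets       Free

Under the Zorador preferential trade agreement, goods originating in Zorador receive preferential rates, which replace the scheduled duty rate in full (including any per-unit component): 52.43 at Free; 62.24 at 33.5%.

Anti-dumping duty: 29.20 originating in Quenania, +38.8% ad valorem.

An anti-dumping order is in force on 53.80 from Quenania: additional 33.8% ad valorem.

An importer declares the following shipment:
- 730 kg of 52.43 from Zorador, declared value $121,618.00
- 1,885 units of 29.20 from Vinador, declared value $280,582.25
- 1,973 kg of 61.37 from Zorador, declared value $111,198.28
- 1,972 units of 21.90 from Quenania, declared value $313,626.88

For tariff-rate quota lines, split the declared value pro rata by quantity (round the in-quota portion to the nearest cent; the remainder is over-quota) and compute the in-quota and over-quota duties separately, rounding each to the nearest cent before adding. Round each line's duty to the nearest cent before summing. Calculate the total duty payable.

$33,868.12

Line 1 (52.43, Zorador, 730 kg, $121,618.00):
Base rate for 52.43 is 1.5%.
Origin Zorador qualifies under the Narara–Zorador agreement and 52.43 is covered: preferential rate Free applies instead.
Duty = $121,618.00 × 0% = $0.00.
Line 2 (29.20, Vinador, 1,885 units, $280,582.25):
Base rate for 29.20 is $3.08/unit.
The additional-duty order on 29.20 targets Quenania, not Vinador; it does not apply.
Duty = 1,885 × $3.08 = $5,805.80.
Line 3 (61.37, Zorador, 1,973 kg, $111,198.28):
Base rate for 61.37 is $7.07/kg.
Origin Zorador is the FTA partner but 61.37 is not on the preference list; base rate stands.
Duty = 1,973 × $7.07 = $13,949.11.
Line 4 (21.90, Quenania, 1,972 units, $313,626.88):
Code 21.90 is under a tariff-rate quota (threshold 2,380 units). Quantity 1,972 units is within the quota, so the in-quota rate 4.5% applies to the full value.
Duty = $313,626.88 × 4.5% = $14,113.21.
Total = $0.00 + $5,805.80 + $13,949.11 + $14,113.21 = $33,868.12.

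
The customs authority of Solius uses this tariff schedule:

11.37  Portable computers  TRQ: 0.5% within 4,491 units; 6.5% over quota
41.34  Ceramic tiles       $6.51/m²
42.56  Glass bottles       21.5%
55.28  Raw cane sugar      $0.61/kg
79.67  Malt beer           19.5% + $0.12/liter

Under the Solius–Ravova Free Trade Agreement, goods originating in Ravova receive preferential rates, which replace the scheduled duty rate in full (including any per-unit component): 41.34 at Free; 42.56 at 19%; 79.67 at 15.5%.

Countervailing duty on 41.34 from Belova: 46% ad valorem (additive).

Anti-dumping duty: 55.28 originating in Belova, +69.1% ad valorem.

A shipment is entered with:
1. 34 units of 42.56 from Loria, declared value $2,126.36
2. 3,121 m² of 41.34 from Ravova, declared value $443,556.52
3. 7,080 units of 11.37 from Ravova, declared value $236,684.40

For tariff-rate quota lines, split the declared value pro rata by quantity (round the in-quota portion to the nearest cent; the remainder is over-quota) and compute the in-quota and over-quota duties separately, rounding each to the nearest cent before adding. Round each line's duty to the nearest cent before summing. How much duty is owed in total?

$6,833.61

Line 1 (42.56, Loria, 34 units, $2,126.36):
Base rate for 42.56 is 21.5%.
42.56 has an FTA preferential rate, but origin Loria is not Ravova; base rate stands.
Duty = $2,126.36 × 21.5% = $457.17.
Line 2 (41.34, Ravova, 3,121 m², $443,556.52):
Base rate for 41.34 is $6.51/m².
Origin Ravova qualifies under the Solius–Ravova agreement and 41.34 is covered: preferential rate Free applies instead.
The additional-duty order on 41.34 targets Belova, not Ravova; it does not apply.
Duty = $443,556.52 × 0% = $0.00.
Line 3 (11.37, Ravova, 7,080 units, $236,684.40):
Code 11.37 is under a tariff-rate quota (threshold 4,491 units). In-quota: 4,491 units at 0.5%; over-quota: 2,589 units at 6.5%.
Pro-rata value split: in-quota = $236,684.40 × 4,491/7,080 = $150,134.13; over-quota = $236,684.40 − $150,134.13 = $86,550.27.
In-quota duty = $150,134.13 × 0.5% = $750.67. Over-quota duty = $86,550.27 × 6.5% = $5,625.77.
Line duty = $750.67 + $5,625.77 = $6,376.44.
Total = $457.17 + $0.00 + $6,376.44 = $6,833.61.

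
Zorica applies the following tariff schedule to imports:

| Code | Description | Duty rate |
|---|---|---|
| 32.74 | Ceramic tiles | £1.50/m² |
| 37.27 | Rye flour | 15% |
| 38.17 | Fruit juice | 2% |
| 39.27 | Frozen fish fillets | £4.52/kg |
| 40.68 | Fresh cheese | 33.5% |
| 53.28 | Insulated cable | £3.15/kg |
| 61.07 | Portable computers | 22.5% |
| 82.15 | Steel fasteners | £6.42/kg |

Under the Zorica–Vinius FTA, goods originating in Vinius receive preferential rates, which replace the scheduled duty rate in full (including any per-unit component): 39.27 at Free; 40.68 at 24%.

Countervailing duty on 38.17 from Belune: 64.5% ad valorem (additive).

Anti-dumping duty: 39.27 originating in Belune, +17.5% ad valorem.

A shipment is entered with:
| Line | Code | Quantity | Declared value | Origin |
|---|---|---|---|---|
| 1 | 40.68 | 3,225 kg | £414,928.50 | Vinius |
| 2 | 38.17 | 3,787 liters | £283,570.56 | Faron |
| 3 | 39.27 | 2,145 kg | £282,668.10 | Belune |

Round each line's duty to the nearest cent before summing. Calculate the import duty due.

Line 1 (40.68, Vinius, 3,225 kg, £414,928.50):
Base rate for 40.68 is 33.5%.
Origin Vinius qualifies under the Zorica–Vinius agreement and 40.68 is covered: preferential rate 24% applies instead.
Duty = £414,928.50 × 24% = £99,582.84.
Line 2 (38.17, Faron, 3,787 liters, £283,570.56):
Base rate for 38.17 is 2%.
The additional-duty order on 38.17 targets Belune, not Faron; it does not apply.
Duty = £283,570.56 × 2% = £5,671.41.
Line 3 (39.27, Belune, 2,145 kg, £282,668.10):
Base rate for 39.27 is £4.52/kg.
39.27 has an FTA preferential rate, but origin Belune is not Vinius; base rate stands.
Additional duty on 39.27 from Belune: +17.5% ad valorem. Applied ad valorem rate = 17.5%.
Duty = £282,668.10 × 17.5% + 2,145 × £4.52 = £59,162.32.
Total = £99,582.84 + £5,671.41 + £59,162.32 = £164,416.57.

£164,416.57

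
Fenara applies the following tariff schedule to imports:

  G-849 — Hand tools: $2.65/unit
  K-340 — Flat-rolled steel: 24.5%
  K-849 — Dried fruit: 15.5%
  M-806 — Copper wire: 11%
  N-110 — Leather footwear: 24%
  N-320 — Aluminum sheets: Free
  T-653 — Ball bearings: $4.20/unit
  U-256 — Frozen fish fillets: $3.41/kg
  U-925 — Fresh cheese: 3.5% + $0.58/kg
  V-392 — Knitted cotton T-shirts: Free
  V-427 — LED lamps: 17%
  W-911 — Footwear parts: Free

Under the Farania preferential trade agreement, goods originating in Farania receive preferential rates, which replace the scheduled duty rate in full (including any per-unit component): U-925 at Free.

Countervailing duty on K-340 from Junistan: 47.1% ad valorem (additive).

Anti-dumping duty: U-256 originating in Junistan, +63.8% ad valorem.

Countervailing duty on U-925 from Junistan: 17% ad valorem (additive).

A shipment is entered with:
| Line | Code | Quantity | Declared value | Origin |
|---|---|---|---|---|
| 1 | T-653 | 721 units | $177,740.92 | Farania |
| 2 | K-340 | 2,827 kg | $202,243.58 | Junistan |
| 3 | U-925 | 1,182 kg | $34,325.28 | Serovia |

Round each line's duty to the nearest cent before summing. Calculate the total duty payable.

Line 1 (T-653, Farania, 721 units, $177,740.92):
Base rate for T-653 is $4.20/unit.
Origin Farania is the FTA partner but T-653 is not on the preference list; base rate stands.
Duty = 721 × $4.20 = $3,028.20.
Line 2 (K-340, Junistan, 2,827 kg, $202,243.58):
Base rate for K-340 is 24.5%.
Additional duty on K-340 from Junistan: +47.1%. Applied ad valorem rate: 24.5% + 47.1% = 71.6%.
Duty = $202,243.58 × 71.6% = $144,806.40.
Line 3 (U-925, Serovia, 1,182 kg, $34,325.28):
Base rate for U-925 is 3.5% + $0.58/kg.
U-925 has an FTA preferential rate, but origin Serovia is not Farania; base rate stands.
The additional-duty order on U-925 targets Junistan, not Serovia; it does not apply.
Duty = $34,325.28 × 3.5% + 1,182 × $0.58 = $1,886.94.
Total = $3,028.20 + $144,806.40 + $1,886.94 = $149,721.54.

$149,721.54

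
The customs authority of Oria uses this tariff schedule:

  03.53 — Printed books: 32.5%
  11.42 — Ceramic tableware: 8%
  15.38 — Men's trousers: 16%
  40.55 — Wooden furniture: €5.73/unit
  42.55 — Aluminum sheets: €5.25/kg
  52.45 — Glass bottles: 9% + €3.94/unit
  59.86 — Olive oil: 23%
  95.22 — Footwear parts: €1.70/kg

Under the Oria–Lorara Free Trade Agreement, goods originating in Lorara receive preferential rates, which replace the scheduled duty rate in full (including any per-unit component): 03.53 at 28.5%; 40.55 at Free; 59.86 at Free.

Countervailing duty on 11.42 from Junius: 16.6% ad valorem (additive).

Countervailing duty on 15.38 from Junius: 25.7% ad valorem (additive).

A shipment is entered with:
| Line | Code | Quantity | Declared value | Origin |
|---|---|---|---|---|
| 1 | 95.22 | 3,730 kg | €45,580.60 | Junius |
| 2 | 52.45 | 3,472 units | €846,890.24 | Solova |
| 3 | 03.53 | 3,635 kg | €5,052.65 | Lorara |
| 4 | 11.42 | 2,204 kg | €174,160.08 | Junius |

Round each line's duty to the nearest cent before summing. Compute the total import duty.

Line 1 (95.22, Junius, 3,730 kg, €45,580.60):
Base rate for 95.22 is €1.70/kg.
Duty = 3,730 × €1.70 = €6,341.00.
Line 2 (52.45, Solova, 3,472 units, €846,890.24):
Base rate for 52.45 is 9% + €3.94/unit.
Duty = €846,890.24 × 9% + 3,472 × €3.94 = €89,899.80.
Line 3 (03.53, Lorara, 3,635 kg, €5,052.65):
Base rate for 03.53 is 32.5%.
Origin Lorara qualifies under the Oria–Lorara agreement and 03.53 is covered: preferential rate 28.5% applies instead.
Duty = €5,052.65 × 28.5% = €1,440.01.
Line 4 (11.42, Junius, 2,204 kg, €174,160.08):
Base rate for 11.42 is 8%.
Additional duty on 11.42 from Junius: +16.6%. Applied ad valorem rate: 8% + 16.6% = 24.6%.
Duty = €174,160.08 × 24.6% = €42,843.38.
Total = €6,341.00 + €89,899.80 + €1,440.01 + €42,843.38 = €140,524.19.

€140,524.19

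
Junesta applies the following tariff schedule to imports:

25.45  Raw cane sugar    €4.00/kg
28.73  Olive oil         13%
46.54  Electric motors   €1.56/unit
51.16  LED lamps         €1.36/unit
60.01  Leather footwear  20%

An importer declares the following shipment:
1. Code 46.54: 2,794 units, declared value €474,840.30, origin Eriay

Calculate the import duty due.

€4,358.64

Line 1 (46.54, Eriay, 2,794 units, €474,840.30):
Base rate for 46.54 is €1.56/unit.
Duty = 2,794 × €1.56 = €4,358.64.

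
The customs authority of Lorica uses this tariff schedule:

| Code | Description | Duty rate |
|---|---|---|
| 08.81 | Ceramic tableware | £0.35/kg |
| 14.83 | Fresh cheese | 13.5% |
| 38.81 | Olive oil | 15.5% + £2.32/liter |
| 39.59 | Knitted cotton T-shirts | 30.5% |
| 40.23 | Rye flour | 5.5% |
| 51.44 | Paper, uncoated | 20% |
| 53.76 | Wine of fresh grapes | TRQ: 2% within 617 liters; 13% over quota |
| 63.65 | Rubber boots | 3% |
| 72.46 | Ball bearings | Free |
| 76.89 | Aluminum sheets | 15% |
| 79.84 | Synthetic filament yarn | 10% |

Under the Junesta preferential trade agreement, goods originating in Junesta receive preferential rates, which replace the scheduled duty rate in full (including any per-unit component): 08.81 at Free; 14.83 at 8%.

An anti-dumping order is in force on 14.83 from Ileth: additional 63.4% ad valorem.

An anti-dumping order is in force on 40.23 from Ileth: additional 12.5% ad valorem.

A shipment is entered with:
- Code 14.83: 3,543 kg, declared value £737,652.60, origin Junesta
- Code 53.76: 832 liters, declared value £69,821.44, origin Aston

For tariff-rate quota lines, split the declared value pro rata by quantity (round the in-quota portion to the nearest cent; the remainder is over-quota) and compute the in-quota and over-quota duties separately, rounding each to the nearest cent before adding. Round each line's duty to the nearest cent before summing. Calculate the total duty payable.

Line 1 (14.83, Junesta, 3,543 kg, £737,652.60):
Base rate for 14.83 is 13.5%.
Origin Junesta qualifies under the Lorica–Junesta agreement and 14.83 is covered: preferential rate 8% applies instead.
The additional-duty order on 14.83 targets Ileth, not Junesta; it does not apply.
Duty = £737,652.60 × 8% = £59,012.21.
Line 2 (53.76, Aston, 832 liters, £69,821.44):
Code 53.76 is under a tariff-rate quota (threshold 617 liters). In-quota: 617 liters at 2%; over-quota: 215 liters at 13%.
Pro-rata value split: in-quota = £69,821.44 × 617/832 = £51,778.64; over-quota = £69,821.44 − £51,778.64 = £18,042.80.
In-quota duty = £51,778.64 × 2% = £1,035.57. Over-quota duty = £18,042.80 × 13% = £2,345.56.
Line duty = £1,035.57 + £2,345.56 = £3,381.13.
Total = £59,012.21 + £3,381.13 = £62,393.34.

£62,393.34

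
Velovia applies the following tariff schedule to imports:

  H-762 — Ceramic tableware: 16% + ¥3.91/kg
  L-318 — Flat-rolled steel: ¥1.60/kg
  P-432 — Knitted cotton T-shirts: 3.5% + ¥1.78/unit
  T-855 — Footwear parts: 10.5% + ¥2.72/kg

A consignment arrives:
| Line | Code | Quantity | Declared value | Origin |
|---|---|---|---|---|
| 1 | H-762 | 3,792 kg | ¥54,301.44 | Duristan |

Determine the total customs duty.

¥23,514.95

Line 1 (H-762, Duristan, 3,792 kg, ¥54,301.44):
Base rate for H-762 is 16% + ¥3.91/kg.
Duty = ¥54,301.44 × 16% + 3,792 × ¥3.91 = ¥23,514.95.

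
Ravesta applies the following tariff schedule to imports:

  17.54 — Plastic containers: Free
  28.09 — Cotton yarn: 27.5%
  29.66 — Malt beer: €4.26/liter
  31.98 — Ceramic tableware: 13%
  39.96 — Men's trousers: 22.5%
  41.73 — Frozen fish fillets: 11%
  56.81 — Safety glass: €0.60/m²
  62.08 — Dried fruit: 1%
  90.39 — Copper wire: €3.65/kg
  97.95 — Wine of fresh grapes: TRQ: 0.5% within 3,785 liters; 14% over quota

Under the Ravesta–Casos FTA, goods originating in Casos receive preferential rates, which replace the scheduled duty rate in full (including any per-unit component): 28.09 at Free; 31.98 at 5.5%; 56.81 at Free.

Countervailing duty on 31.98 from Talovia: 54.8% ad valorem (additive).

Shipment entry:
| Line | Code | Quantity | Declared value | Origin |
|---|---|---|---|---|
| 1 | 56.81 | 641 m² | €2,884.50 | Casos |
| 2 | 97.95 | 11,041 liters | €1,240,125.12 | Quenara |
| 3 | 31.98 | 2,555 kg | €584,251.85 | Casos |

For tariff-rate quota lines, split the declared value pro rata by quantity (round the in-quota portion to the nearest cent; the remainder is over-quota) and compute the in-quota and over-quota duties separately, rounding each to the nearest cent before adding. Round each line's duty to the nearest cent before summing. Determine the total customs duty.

Line 1 (56.81, Casos, 641 m², €2,884.50):
Base rate for 56.81 is €0.60/m².
Origin Casos qualifies under the Ravesta–Casos agreement and 56.81 is covered: preferential rate Free applies instead.
Duty = €2,884.50 × 0% = €0.00.
Line 2 (97.95, Quenara, 11,041 liters, €1,240,125.12):
Code 97.95 is under a tariff-rate quota (threshold 3,785 liters). In-quota: 3,785 liters at 0.5%; over-quota: 7,256 liters at 14%.
Pro-rata value split: in-quota = €1,240,125.12 × 3,785/11,041 = €425,131.20; over-quota = €1,240,125.12 − €425,131.20 = €814,993.92.
In-quota duty = €425,131.20 × 0.5% = €2,125.66. Over-quota duty = €814,993.92 × 14% = €114,099.15.
Line duty = €2,125.66 + €114,099.15 = €116,224.81.
Line 3 (31.98, Casos, 2,555 kg, €584,251.85):
Base rate for 31.98 is 13%.
Origin Casos qualifies under the Ravesta–Casos agreement and 31.98 is covered: preferential rate 5.5% applies instead.
The additional-duty order on 31.98 targets Talovia, not Casos; it does not apply.
Duty = €584,251.85 × 5.5% = €32,133.85.
Total = €0.00 + €116,224.81 + €32,133.85 = €148,358.66.

€148,358.66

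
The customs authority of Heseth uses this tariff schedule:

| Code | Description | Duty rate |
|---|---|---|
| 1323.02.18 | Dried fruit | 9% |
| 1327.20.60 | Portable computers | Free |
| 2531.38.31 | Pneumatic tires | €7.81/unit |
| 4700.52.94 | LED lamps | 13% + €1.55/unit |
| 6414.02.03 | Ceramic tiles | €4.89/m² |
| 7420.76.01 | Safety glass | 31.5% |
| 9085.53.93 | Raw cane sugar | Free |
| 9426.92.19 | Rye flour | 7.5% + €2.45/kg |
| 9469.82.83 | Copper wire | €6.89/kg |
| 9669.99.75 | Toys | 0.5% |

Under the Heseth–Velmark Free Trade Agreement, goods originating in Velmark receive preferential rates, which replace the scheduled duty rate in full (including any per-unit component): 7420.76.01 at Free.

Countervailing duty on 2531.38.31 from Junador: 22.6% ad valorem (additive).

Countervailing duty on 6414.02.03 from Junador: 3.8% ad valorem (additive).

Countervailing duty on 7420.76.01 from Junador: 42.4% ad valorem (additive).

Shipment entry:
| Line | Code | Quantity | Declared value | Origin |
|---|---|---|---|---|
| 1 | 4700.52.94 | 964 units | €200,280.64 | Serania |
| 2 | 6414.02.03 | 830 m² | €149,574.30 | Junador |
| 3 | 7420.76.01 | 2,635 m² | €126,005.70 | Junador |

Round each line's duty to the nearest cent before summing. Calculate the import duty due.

€130,391.41

Line 1 (4700.52.94, Serania, 964 units, €200,280.64):
Base rate for 4700.52.94 is 13% + €1.55/unit.
Duty = €200,280.64 × 13% + 964 × €1.55 = €27,530.68.
Line 2 (6414.02.03, Junador, 830 m², €149,574.30):
Base rate for 6414.02.03 is €4.89/m².
Additional duty on 6414.02.03 from Junador: +3.8% ad valorem. Applied ad valorem rate = 3.8%.
Duty = €149,574.30 × 3.8% + 830 × €4.89 = €9,742.52.
Line 3 (7420.76.01, Junador, 2,635 m², €126,005.70):
Base rate for 7420.76.01 is 31.5%.
7420.76.01 has an FTA preferential rate, but origin Junador is not Velmark; base rate stands.
Additional duty on 7420.76.01 from Junador: +42.4%. Applied ad valorem rate: 31.5% + 42.4% = 73.9%.
Duty = €126,005.70 × 73.9% = €93,118.21.
Total = €27,530.68 + €9,742.52 + €93,118.21 = €130,391.41.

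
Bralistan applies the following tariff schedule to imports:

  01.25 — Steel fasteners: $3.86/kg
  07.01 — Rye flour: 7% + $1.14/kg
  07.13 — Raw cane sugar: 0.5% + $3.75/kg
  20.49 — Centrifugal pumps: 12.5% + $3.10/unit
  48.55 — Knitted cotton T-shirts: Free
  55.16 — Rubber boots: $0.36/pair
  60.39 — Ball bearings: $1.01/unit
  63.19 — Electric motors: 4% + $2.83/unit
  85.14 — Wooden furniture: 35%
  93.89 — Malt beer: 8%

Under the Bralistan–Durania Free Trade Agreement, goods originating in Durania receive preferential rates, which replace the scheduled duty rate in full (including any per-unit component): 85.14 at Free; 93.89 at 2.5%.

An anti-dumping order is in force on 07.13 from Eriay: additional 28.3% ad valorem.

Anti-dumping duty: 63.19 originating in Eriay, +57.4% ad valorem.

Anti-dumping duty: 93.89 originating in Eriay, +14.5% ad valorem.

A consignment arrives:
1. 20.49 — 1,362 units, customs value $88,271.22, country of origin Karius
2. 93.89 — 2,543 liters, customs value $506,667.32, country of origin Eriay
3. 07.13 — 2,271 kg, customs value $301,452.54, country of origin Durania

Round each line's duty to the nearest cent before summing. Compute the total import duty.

Line 1 (20.49, Karius, 1,362 units, $88,271.22):
Base rate for 20.49 is 12.5% + $3.10/unit.
Duty = $88,271.22 × 12.5% + 1,362 × $3.10 = $15,256.10.
Line 2 (93.89, Eriay, 2,543 liters, $506,667.32):
Base rate for 93.89 is 8%.
93.89 has an FTA preferential rate, but origin Eriay is not Durania; base rate stands.
Additional duty on 93.89 from Eriay: +14.5%. Applied ad valorem rate: 8% + 14.5% = 22.5%.
Duty = $506,667.32 × 22.5% = $114,000.15.
Line 3 (07.13, Durania, 2,271 kg, $301,452.54):
Base rate for 07.13 is 0.5% + $3.75/kg.
Origin Durania is the FTA partner but 07.13 is not on the preference list; base rate stands.
The additional-duty order on 07.13 targets Eriay, not Durania; it does not apply.
Duty = $301,452.54 × 0.5% + 2,271 × $3.75 = $10,023.51.
Total = $15,256.10 + $114,000.15 + $10,023.51 = $139,279.76.

$139,279.76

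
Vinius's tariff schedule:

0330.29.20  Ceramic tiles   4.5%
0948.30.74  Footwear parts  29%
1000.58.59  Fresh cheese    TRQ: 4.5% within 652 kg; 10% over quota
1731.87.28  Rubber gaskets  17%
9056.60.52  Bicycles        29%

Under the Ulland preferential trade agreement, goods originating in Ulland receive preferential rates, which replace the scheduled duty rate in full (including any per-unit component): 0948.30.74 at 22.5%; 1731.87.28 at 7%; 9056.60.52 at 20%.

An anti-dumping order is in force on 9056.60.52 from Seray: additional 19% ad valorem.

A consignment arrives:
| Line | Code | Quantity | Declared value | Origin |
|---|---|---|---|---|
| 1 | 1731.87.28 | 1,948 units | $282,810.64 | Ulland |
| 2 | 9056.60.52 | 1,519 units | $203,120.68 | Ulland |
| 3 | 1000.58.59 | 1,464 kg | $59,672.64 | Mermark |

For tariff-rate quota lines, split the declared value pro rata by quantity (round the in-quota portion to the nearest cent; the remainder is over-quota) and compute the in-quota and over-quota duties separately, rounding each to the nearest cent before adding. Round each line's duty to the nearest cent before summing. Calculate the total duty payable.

$64,926.49

Line 1 (1731.87.28, Ulland, 1,948 units, $282,810.64):
Base rate for 1731.87.28 is 17%.
Origin Ulland qualifies under the Vinius–Ulland agreement and 1731.87.28 is covered: preferential rate 7% applies instead.
Duty = $282,810.64 × 7% = $19,796.74.
Line 2 (9056.60.52, Ulland, 1,519 units, $203,120.68):
Base rate for 9056.60.52 is 29%.
Origin Ulland qualifies under the Vinius–Ulland agreement and 9056.60.52 is covered: preferential rate 20% applies instead.
The additional-duty order on 9056.60.52 targets Seray, not Ulland; it does not apply.
Duty = $203,120.68 × 20% = $40,624.14.
Line 3 (1000.58.59, Mermark, 1,464 kg, $59,672.64):
Code 1000.58.59 is under a tariff-rate quota (threshold 652 kg). In-quota: 652 kg at 4.5%; over-quota: 812 kg at 10%.
Pro-rata value split: in-quota = $59,672.64 × 652/1,464 = $26,575.52; over-quota = $59,672.64 − $26,575.52 = $33,097.12.
In-quota duty = $26,575.52 × 4.5% = $1,195.90. Over-quota duty = $33,097.12 × 10% = $3,309.71.
Line duty = $1,195.90 + $3,309.71 = $4,505.61.
Total = $19,796.74 + $40,624.14 + $4,505.61 = $64,926.49.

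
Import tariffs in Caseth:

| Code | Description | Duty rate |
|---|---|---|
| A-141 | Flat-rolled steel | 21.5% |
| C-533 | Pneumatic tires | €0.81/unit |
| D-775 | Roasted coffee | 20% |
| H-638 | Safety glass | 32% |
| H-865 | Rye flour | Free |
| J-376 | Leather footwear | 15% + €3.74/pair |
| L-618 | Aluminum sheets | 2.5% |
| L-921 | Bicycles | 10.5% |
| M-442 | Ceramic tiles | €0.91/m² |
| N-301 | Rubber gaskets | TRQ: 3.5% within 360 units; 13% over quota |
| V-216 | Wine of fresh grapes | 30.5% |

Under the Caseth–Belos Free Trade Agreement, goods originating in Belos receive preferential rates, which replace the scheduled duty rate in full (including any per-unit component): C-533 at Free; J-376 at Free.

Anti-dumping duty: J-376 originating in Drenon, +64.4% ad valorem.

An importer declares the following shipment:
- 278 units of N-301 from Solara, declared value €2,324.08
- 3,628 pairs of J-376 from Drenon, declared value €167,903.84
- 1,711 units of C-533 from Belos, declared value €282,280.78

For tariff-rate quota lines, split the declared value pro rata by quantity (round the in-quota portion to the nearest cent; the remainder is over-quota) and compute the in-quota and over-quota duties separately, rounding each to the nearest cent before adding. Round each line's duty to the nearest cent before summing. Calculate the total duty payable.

€146,965.71

Line 1 (N-301, Solara, 278 units, €2,324.08):
Code N-301 is under a tariff-rate quota (threshold 360 units). Quantity 278 units is within the quota, so the in-quota rate 3.5% applies to the full value.
Duty = €2,324.08 × 3.5% = €81.34.
Line 2 (J-376, Drenon, 3,628 pairs, €167,903.84):
Base rate for J-376 is 15% + €3.74/pair.
J-376 has an FTA preferential rate, but origin Drenon is not Belos; base rate stands.
Additional duty on J-376 from Drenon: +64.4%. Applied ad valorem rate: 15% + 64.4% = 79.4%.
Duty = €167,903.84 × 79.4% + 3,628 × €3.74 = €146,884.37.
Line 3 (C-533, Belos, 1,711 units, €282,280.78):
Base rate for C-533 is €0.81/unit.
Origin Belos qualifies under the Caseth–Belos agreement and C-533 is covered: preferential rate Free applies instead.
Duty = €282,280.78 × 0% = €0.00.
Total = €81.34 + €146,884.37 + €0.00 = €146,965.71.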